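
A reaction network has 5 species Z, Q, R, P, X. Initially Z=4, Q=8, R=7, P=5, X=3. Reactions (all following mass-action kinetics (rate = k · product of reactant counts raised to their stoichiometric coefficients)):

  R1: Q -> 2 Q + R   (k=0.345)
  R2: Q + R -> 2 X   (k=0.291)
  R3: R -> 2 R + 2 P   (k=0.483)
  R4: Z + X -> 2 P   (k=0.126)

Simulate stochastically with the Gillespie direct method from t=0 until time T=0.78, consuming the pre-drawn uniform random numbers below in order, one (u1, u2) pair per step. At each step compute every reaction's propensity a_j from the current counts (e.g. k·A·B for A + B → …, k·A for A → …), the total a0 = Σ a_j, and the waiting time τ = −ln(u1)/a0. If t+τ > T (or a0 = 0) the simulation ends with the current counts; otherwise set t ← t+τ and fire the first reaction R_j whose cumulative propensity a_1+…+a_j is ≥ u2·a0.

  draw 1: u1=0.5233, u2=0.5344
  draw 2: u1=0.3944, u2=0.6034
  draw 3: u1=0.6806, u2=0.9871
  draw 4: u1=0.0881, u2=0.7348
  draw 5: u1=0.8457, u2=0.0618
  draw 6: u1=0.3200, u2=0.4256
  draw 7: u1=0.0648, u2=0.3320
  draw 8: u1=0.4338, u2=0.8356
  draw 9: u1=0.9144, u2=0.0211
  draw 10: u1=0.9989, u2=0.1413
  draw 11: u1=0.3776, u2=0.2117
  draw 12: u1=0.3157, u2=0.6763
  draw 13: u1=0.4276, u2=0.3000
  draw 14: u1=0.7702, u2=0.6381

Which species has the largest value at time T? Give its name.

t=0.000: Z=4 Q=8 R=7 P=5 X=3
Draw 1: a1=2.760, a2=16.296, a3=3.381, a4=1.512, a0=23.949; τ=−ln(0.5233)/23.949=0.027 → t=0.027; u2·a0=0.5344·23.949=12.798; a1=2.760 < 12.798 ≤ a1+a2=19.056 → R2 fires; Z=4 Q=7 R=6 P=5 X=5
Draw 2: a1=2.415, a2=12.222, a3=2.898, a4=2.520, a0=20.055; τ=−ln(0.3944)/20.055=0.046 → t=0.073; u2·a0=0.6034·20.055=12.101; a1=2.415 < 12.101 ≤ a1+a2=14.637 → R2 fires; Z=4 Q=6 R=5 P=5 X=7
Draw 3: a1=2.070, a2=8.730, a3=2.415, a4=3.528, a0=16.743; τ=−ln(0.6806)/16.743=0.023 → t=0.096; u2·a0=0.9871·16.743=16.527; a1+…+a3=13.215 < 16.527 ≤ a1+…+a4=16.743 → R4 fires; Z=3 Q=6 R=5 P=7 X=6
Draw 4: a1=2.070, a2=8.730, a3=2.415, a4=2.268, a0=15.483; τ=−ln(0.0881)/15.483=0.157 → t=0.253; u2·a0=0.7348·15.483=11.377; a1+a2=10.800 < 11.377 ≤ a1+…+a3=13.215 → R3 fires; Z=3 Q=6 R=6 P=9 X=6
Draw 5: a1=2.070, a2=10.476, a3=2.898, a4=2.268, a0=17.712; τ=−ln(0.8457)/17.712=0.009 → t=0.263; u2·a0=0.0618·17.712=1.095 ≤ a1=2.070 → R1 fires; Z=3 Q=7 R=7 P=9 X=6
Draw 6: a1=2.415, a2=14.259, a3=3.381, a4=2.268, a0=22.323; τ=−ln(0.3200)/22.323=0.051 → t=0.314; u2·a0=0.4256·22.323=9.501; a1=2.415 < 9.501 ≤ a1+a2=16.674 → R2 fires; Z=3 Q=6 R=6 P=9 X=8
Draw 7: a1=2.070, a2=10.476, a3=2.898, a4=3.024, a0=18.468; τ=−ln(0.0648)/18.468=0.148 → t=0.462; u2·a0=0.3320·18.468=6.131; a1=2.070 < 6.131 ≤ a1+a2=12.546 → R2 fires; Z=3 Q=5 R=5 P=9 X=10
Draw 8: a1=1.725, a2=7.275, a3=2.415, a4=3.780, a0=15.195; τ=−ln(0.4338)/15.195=0.055 → t=0.517; u2·a0=0.8356·15.195=12.697; a1+…+a3=11.415 < 12.697 ≤ a1+…+a4=15.195 → R4 fires; Z=2 Q=5 R=5 P=11 X=9
Draw 9: a1=1.725, a2=7.275, a3=2.415, a4=2.268, a0=13.683; τ=−ln(0.9144)/13.683=0.007 → t=0.523; u2·a0=0.0211·13.683=0.289 ≤ a1=1.725 → R1 fires; Z=2 Q=6 R=6 P=11 X=9
Draw 10: a1=2.070, a2=10.476, a3=2.898, a4=2.268, a0=17.712; τ=−ln(0.9989)/17.712=0.000 → t=0.524; u2·a0=0.1413·17.712=2.503; a1=2.070 < 2.503 ≤ a1+a2=12.546 → R2 fires; Z=2 Q=5 R=5 P=11 X=11
Draw 11: a1=1.725, a2=7.275, a3=2.415, a4=2.772, a0=14.187; τ=−ln(0.3776)/14.187=0.069 → t=0.592; u2·a0=0.2117·14.187=3.003; a1=1.725 < 3.003 ≤ a1+a2=9.000 → R2 fires; Z=2 Q=4 R=4 P=11 X=13
Draw 12: a1=1.380, a2=4.656, a3=1.932, a4=3.276, a0=11.244; τ=−ln(0.3157)/11.244=0.103 → t=0.695; u2·a0=0.6763·11.244=7.604; a1+a2=6.036 < 7.604 ≤ a1+…+a3=7.968 → R3 fires; Z=2 Q=4 R=5 P=13 X=13
Draw 13: a1=1.380, a2=5.820, a3=2.415, a4=3.276, a0=12.891; τ=−ln(0.4276)/12.891=0.066 → t=0.761; u2·a0=0.3000·12.891=3.867; a1=1.380 < 3.867 ≤ a1+a2=7.200 → R2 fires; Z=2 Q=3 R=4 P=13 X=15
Draw 14: a1=1.035, a2=3.492, a3=1.932, a4=3.780, a0=10.239; τ=−ln(0.7702)/10.239=0.026 → t=0.786 > T=0.78: stop.
At T=0.78: Z=2 Q=3 R=4 P=13 X=15; the largest is X.

Dominant species at T: X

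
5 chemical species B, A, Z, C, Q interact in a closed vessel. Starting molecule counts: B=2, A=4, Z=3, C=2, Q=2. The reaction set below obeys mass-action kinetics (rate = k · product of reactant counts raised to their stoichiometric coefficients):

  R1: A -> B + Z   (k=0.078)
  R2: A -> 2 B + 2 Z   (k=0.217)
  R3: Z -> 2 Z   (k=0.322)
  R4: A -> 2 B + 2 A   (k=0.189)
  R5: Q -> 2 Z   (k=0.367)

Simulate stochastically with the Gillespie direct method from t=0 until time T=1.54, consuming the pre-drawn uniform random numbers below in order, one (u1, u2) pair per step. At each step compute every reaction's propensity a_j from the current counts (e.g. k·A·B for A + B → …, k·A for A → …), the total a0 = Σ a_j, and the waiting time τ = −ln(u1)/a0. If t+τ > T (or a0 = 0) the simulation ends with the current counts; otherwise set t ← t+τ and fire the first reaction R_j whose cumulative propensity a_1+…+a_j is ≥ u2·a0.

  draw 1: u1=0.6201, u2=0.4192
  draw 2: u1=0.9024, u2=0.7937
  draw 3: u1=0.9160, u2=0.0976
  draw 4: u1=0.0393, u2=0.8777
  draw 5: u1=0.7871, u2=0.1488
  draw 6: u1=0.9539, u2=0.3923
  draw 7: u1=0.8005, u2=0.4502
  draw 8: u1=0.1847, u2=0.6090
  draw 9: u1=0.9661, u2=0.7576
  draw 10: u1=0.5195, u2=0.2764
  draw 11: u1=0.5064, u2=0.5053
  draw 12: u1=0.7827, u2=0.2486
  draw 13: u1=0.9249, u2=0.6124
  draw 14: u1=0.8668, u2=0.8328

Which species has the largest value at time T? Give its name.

t=0.000: B=2 A=4 Z=3 C=2 Q=2
Draw 1: a1=0.312, a2=0.868, a3=0.966, a4=0.756, a5=0.734, a0=3.636; τ=−ln(0.6201)/3.636=0.131 → t=0.131; u2·a0=0.4192·3.636=1.524; a1+a2=1.180 < 1.524 ≤ a1+…+a3=2.146 → R3 fires; B=2 A=4 Z=4 C=2 Q=2
Draw 2: a1=0.312, a2=0.868, a3=1.288, a4=0.756, a5=0.734, a0=3.958; τ=−ln(0.9024)/3.958=0.026 → t=0.157; u2·a0=0.7937·3.958=3.141; a1+…+a3=2.468 < 3.141 ≤ a1+…+a4=3.224 → R4 fires; B=4 A=5 Z=4 C=2 Q=2
Draw 3: a1=0.390, a2=1.085, a3=1.288, a4=0.945, a5=0.734, a0=4.442; τ=−ln(0.9160)/4.442=0.020 → t=0.177; u2·a0=0.0976·4.442=0.434; a1=0.390 < 0.434 ≤ a1+a2=1.475 → R2 fires; B=6 A=4 Z=6 C=2 Q=2
Draw 4: a1=0.312, a2=0.868, a3=1.932, a4=0.756, a5=0.734, a0=4.602; τ=−ln(0.0393)/4.602=0.703 → t=0.880; u2·a0=0.8777·4.602=4.039; a1+…+a4=3.868 < 4.039 ≤ a1+…+a5=4.602 → R5 fires; B=6 A=4 Z=8 C=2 Q=1
Draw 5: a1=0.312, a2=0.868, a3=2.576, a4=0.756, a5=0.367, a0=4.879; τ=−ln(0.7871)/4.879=0.049 → t=0.929; u2·a0=0.1488·4.879=0.726; a1=0.312 < 0.726 ≤ a1+a2=1.180 → R2 fires; B=8 A=3 Z=10 C=2 Q=1
Draw 6: a1=0.234, a2=0.651, a3=3.220, a4=0.567, a5=0.367, a0=5.039; τ=−ln(0.9539)/5.039=0.009 → t=0.939; u2·a0=0.3923·5.039=1.977; a1+a2=0.885 < 1.977 ≤ a1+…+a3=4.105 → R3 fires; B=8 A=3 Z=11 C=2 Q=1
Draw 7: a1=0.234, a2=0.651, a3=3.542, a4=0.567, a5=0.367, a0=5.361; τ=−ln(0.8005)/5.361=0.042 → t=0.980; u2·a0=0.4502·5.361=2.414; a1+a2=0.885 < 2.414 ≤ a1+…+a3=4.427 → R3 fires; B=8 A=3 Z=12 C=2 Q=1
Draw 8: a1=0.234, a2=0.651, a3=3.864, a4=0.567, a5=0.367, a0=5.683; τ=−ln(0.1847)/5.683=0.297 → t=1.278; u2·a0=0.6090·5.683=3.461; a1+a2=0.885 < 3.461 ≤ a1+…+a3=4.749 → R3 fires; B=8 A=3 Z=13 C=2 Q=1
Draw 9: a1=0.234, a2=0.651, a3=4.186, a4=0.567, a5=0.367, a0=6.005; τ=−ln(0.9661)/6.005=0.006 → t=1.283; u2·a0=0.7576·6.005=4.549; a1+a2=0.885 < 4.549 ≤ a1+…+a3=5.071 → R3 fires; B=8 A=3 Z=14 C=2 Q=1
Draw 10: a1=0.234, a2=0.651, a3=4.508, a4=0.567, a5=0.367, a0=6.327; τ=−ln(0.5195)/6.327=0.104 → t=1.387; u2·a0=0.2764·6.327=1.749; a1+a2=0.885 < 1.749 ≤ a1+…+a3=5.393 → R3 fires; B=8 A=3 Z=15 C=2 Q=1
Draw 11: a1=0.234, a2=0.651, a3=4.830, a4=0.567, a5=0.367, a0=6.649; τ=−ln(0.5064)/6.649=0.102 → t=1.489; u2·a0=0.5053·6.649=3.360; a1+a2=0.885 < 3.360 ≤ a1+…+a3=5.715 → R3 fires; B=8 A=3 Z=16 C=2 Q=1
Draw 12: a1=0.234, a2=0.651, a3=5.152, a4=0.567, a5=0.367, a0=6.971; τ=−ln(0.7827)/6.971=0.035 → t=1.524; u2·a0=0.2486·6.971=1.733; a1+a2=0.885 < 1.733 ≤ a1+…+a3=6.037 → R3 fires; B=8 A=3 Z=17 C=2 Q=1
Draw 13: a1=0.234, a2=0.651, a3=5.474, a4=0.567, a5=0.367, a0=7.293; τ=−ln(0.9249)/7.293=0.011 → t=1.535; u2·a0=0.6124·7.293=4.466; a1+a2=0.885 < 4.466 ≤ a1+…+a3=6.359 → R3 fires; B=8 A=3 Z=18 C=2 Q=1
Draw 14: a1=0.234, a2=0.651, a3=5.796, a4=0.567, a5=0.367, a0=7.615; τ=−ln(0.8668)/7.615=0.019 → t=1.554 > T=1.54: stop.
At T=1.54: B=8 A=3 Z=18 C=2 Q=1; the largest is Z.

Dominant species at T: Z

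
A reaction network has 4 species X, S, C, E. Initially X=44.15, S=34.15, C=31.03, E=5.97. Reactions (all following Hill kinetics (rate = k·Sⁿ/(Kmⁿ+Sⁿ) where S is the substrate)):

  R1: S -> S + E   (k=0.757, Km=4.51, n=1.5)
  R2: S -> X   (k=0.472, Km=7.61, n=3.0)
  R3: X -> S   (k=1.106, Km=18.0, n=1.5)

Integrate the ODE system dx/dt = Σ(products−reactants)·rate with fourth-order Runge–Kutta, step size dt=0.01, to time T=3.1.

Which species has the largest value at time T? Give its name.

Dominant species at T: X

RK4 with dt=0.01: 310 steps to T=3.1. Trajectory (selected grid times):
t=0.00: X=44.15 S=34.15 C=31.03 E=5.97
t=0.34: X=44.01 S=34.29 C=31.03 E=6.22
t=0.69: X=43.87 S=34.43 C=31.03 E=6.47
t=1.03: X=43.73 S=34.57 C=31.03 E=6.71
t=1.38: X=43.59 S=34.71 C=31.03 E=6.97
t=1.72: X=43.45 S=34.85 C=31.03 E=7.21
t=2.07: X=43.31 S=34.99 C=31.03 E=7.47
t=2.41: X=43.17 S=35.13 C=31.03 E=7.71
t=2.76: X=43.03 S=35.27 C=31.03 E=7.97
t=3.10: X=42.89 S=35.41 C=31.03 E=8.21
At T=3.1: X=42.89 S=35.41 C=31.03 E=8.21; the largest is X.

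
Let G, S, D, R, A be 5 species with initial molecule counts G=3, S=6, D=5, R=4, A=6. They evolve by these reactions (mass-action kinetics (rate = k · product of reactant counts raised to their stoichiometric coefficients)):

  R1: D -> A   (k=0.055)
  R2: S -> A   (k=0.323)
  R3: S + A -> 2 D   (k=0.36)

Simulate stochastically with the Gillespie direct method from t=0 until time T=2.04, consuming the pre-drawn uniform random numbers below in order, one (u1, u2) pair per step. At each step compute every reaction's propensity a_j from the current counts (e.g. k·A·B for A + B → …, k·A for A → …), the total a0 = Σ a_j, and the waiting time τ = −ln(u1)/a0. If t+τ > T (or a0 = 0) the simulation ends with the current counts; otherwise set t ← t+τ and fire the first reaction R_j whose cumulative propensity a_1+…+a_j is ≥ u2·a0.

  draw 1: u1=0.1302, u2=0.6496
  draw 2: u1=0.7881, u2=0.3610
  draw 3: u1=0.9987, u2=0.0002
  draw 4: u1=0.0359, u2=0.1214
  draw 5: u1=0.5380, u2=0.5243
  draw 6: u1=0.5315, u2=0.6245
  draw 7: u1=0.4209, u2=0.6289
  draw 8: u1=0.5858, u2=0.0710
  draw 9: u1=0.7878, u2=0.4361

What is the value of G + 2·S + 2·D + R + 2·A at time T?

Value at T = 41

Check how each reaction changes W = G + 2·S + 2·D + R + 2·A (weight of products minus weight of reactants):
R1: D -> A: (2·1) − (2·1) = 2 − 2 = 0
R2: S -> A: (2·1) − (2·1) = 2 − 2 = 0
R3: S + A -> 2 D: (2·2) − (2·1 + 2·1) = 4 − 4 = 0
Every reaction leaves W unchanged, so W is conserved and no simulation is needed: W(T) = W(0) = 3 + 2·6 + 2·5 + 4 + 2·6 = 41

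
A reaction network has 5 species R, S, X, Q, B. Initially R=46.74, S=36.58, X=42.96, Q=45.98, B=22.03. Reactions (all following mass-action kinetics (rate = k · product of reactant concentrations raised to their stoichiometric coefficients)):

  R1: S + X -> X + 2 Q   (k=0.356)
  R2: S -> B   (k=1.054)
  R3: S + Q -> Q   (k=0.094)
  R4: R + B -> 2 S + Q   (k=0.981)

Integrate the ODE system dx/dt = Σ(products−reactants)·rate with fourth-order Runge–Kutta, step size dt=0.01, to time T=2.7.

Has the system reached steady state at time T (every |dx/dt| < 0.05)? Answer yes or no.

Steady state at T: yes

RK4 with dt=0.01: 270 steps to T=2.7. Trajectory (selected grid times):
t=0.00: R=46.74 S=36.58 X=42.96 Q=45.98 B=22.03
t=0.30: R=21.35 S=0.17 X=42.96 Q=170.66 B=0.06
t=0.60: R=21.28 S=0.00 X=42.96 Q=171.02 B=0.00
t=0.90: R=21.28 S=0.00 X=42.96 Q=171.02 B=0.00
t=1.20: R=21.28 S=0.00 X=42.96 Q=171.02 B=0.00
t=1.50: R=21.28 S=0.00 X=42.96 Q=171.02 B=0.00
t=1.80: R=21.28 S=0.00 X=42.96 Q=171.02 B=0.00
t=2.10: R=21.28 S=0.00 X=42.96 Q=171.02 B=0.00
t=2.40: R=21.28 S=0.00 X=42.96 Q=171.02 B=0.00
t=2.70: R=21.28 S=0.00 X=42.96 Q=171.02 B=0.00
Rates at T: R1=0.0000, R2=0.0000, R3=0.0000, R4=0.0000
dx/dt at T (Σ net stoichiometry × rate): R=-0.0000, S=-0.0000, X=+0.0000, Q=+0.0000, B=-0.0000
Largest |dx/dt| is |+0.0000| (Q) < 0.05 → steady.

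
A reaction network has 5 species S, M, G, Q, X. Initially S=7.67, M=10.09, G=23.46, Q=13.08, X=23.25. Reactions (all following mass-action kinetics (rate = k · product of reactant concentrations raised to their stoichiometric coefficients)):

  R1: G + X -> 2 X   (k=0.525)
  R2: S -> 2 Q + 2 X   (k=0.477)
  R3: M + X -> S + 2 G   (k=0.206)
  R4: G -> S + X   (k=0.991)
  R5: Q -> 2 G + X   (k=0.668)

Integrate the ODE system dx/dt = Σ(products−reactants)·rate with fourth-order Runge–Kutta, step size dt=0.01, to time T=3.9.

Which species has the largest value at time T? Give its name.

RK4 with dt=0.01: 390 steps to T=3.9. Trajectory (selected grid times):
t=0.00: S=7.67 M=10.09 G=23.46 Q=13.08 X=23.25
t=0.43: S=16.73 M=0.06 G=0.59 Q=15.36 X=74.54
t=0.87: S=13.81 M=0.00 G=0.45 Q=16.97 X=95.52
t=1.30: S=11.40 M=0.00 G=0.38 Q=17.19 X=115.54
t=1.73: S=9.42 M=0.00 G=0.31 Q=16.58 X=134.46
t=2.17: S=7.75 M=0.00 G=0.26 Q=15.46 X=152.26
t=2.60: S=6.40 M=0.00 G=0.21 Q=14.10 X=167.94
t=3.03: S=5.29 M=0.00 G=0.18 Q=12.65 X=181.90
t=3.47: S=4.35 M=0.00 G=0.15 Q=11.17 X=194.44
t=3.90: S=3.59 M=0.00 G=0.12 Q=9.78 X=205.11
At T=3.9: S=3.59 M=0.00 G=0.12 Q=9.78 X=205.11; the largest is X.

Dominant species at T: X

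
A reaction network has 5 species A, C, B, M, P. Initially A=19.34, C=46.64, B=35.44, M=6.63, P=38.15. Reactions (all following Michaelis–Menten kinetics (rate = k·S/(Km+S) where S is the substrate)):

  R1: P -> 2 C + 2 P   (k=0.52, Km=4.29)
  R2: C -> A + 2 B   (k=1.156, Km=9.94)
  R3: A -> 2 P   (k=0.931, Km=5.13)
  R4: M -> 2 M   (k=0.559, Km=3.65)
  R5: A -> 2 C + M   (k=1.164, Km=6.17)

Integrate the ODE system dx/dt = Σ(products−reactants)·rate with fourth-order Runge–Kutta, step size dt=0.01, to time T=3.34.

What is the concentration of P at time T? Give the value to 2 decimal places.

P at T = 44.58

RK4 with dt=0.01: 334 steps to T=3.34. Trajectory (selected grid times):
t=0.00: A=19.34 C=46.64 B=35.44 M=6.63 P=38.15
t=0.37: A=19.10 C=47.29 B=36.15 M=7.09 P=38.87
t=0.74: A=18.85 C=47.93 B=36.85 M=7.55 P=39.58
t=1.11: A=18.61 C=48.57 B=37.56 M=8.02 P=40.30
t=1.48: A=18.38 C=49.21 B=38.27 M=8.49 P=41.01
t=1.86: A=18.14 C=49.86 B=39.01 M=8.97 P=41.74
t=2.23: A=17.90 C=50.49 B=39.72 M=9.43 P=42.45
t=2.60: A=17.67 C=51.13 B=40.44 M=9.90 P=43.16
t=2.97: A=17.45 C=51.76 B=41.15 M=10.38 P=43.87
t=3.34: A=17.22 C=52.38 B=41.87 M=10.85 P=44.58
Read off P at T=3.34: 44.58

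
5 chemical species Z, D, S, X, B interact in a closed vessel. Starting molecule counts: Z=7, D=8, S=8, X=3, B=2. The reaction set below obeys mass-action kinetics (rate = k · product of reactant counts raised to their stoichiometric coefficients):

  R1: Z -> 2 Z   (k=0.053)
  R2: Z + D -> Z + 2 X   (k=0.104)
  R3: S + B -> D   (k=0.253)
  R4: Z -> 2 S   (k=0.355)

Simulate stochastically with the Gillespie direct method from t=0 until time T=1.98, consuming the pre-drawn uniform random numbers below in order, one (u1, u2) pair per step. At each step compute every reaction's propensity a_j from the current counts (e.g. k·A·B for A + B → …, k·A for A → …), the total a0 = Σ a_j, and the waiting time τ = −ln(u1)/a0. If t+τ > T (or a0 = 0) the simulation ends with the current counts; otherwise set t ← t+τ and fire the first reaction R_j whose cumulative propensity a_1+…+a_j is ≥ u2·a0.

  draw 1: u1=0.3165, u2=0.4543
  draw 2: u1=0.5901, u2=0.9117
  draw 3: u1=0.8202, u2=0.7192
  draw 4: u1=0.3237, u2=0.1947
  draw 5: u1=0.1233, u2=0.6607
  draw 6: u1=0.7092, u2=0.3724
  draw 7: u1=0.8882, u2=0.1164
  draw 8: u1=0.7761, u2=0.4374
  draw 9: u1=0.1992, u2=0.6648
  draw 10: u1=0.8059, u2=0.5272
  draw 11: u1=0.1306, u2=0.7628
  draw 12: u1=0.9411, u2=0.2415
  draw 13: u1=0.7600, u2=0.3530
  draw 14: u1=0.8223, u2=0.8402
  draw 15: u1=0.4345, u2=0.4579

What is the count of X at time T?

t=0.000: Z=7 D=8 S=8 X=3 B=2
Draw 1: a1=0.371, a2=5.824, a3=4.048, a4=2.485, a0=12.728; τ=−ln(0.3165)/12.728=0.090 → t=0.090; u2·a0=0.4543·12.728=5.782; a1=0.371 < 5.782 ≤ a1+a2=6.195 → R2 fires; Z=7 D=7 S=8 X=5 B=2
Draw 2: a1=0.371, a2=5.096, a3=4.048, a4=2.485, a0=12.000; τ=−ln(0.5901)/12.000=0.044 → t=0.134; u2·a0=0.9117·12.000=10.940; a1+…+a3=9.515 < 10.940 ≤ a1+…+a4=12.000 → R4 fires; Z=6 D=7 S=10 X=5 B=2
Draw 3: a1=0.318, a2=4.368, a3=5.060, a4=2.130, a0=11.876; τ=−ln(0.8202)/11.876=0.017 → t=0.151; u2·a0=0.7192·11.876=8.541; a1+a2=4.686 < 8.541 ≤ a1+…+a3=9.746 → R3 fires; Z=6 D=8 S=9 X=5 B=1
Draw 4: a1=0.318, a2=4.992, a3=2.277, a4=2.130, a0=9.717; τ=−ln(0.3237)/9.717=0.116 → t=0.267; u2·a0=0.1947·9.717=1.892; a1=0.318 < 1.892 ≤ a1+a2=5.310 → R2 fires; Z=6 D=7 S=9 X=7 B=1
Draw 5: a1=0.318, a2=4.368, a3=2.277, a4=2.130, a0=9.093; τ=−ln(0.1233)/9.093=0.230 → t=0.497; u2·a0=0.6607·9.093=6.008; a1+a2=4.686 < 6.008 ≤ a1+…+a3=6.963 → R3 fires; Z=6 D=8 S=8 X=7 B=0
Draw 6: a1=0.318, a2=4.992, a3=0.000, a4=2.130, a0=7.440; τ=−ln(0.7092)/7.440=0.046 → t=0.543; u2·a0=0.3724·7.440=2.771; a1=0.318 < 2.771 ≤ a1+a2=5.310 → R2 fires; Z=6 D=7 S=8 X=9 B=0
Draw 7: a1=0.318, a2=4.368, a3=0.000, a4=2.130, a0=6.816; τ=−ln(0.8882)/6.816=0.017 → t=0.561; u2·a0=0.1164·6.816=0.793; a1=0.318 < 0.793 ≤ a1+a2=4.686 → R2 fires; Z=6 D=6 S=8 X=11 B=0
Draw 8: a1=0.318, a2=3.744, a3=0.000, a4=2.130, a0=6.192; τ=−ln(0.7761)/6.192=0.041 → t=0.602; u2·a0=0.4374·6.192=2.708; a1=0.318 < 2.708 ≤ a1+a2=4.062 → R2 fires; Z=6 D=5 S=8 X=13 B=0
Draw 9: a1=0.318, a2=3.120, a3=0.000, a4=2.130, a0=5.568; τ=−ln(0.1992)/5.568=0.290 → t=0.892; u2·a0=0.6648·5.568=3.702; a1+…+a3=3.438 < 3.702 ≤ a1+…+a4=5.568 → R4 fires; Z=5 D=5 S=10 X=13 B=0
Draw 10: a1=0.265, a2=2.600, a3=0.000, a4=1.775, a0=4.640; τ=−ln(0.8059)/4.640=0.047 → t=0.938; u2·a0=0.5272·4.640=2.446; a1=0.265 < 2.446 ≤ a1+a2=2.865 → R2 fires; Z=5 D=4 S=10 X=15 B=0
Draw 11: a1=0.265, a2=2.080, a3=0.000, a4=1.775, a0=4.120; τ=−ln(0.1306)/4.120=0.494 → t=1.432; u2·a0=0.7628·4.120=3.143; a1+…+a3=2.345 < 3.143 ≤ a1+…+a4=4.120 → R4 fires; Z=4 D=4 S=12 X=15 B=0
Draw 12: a1=0.212, a2=1.664, a3=0.000, a4=1.420, a0=3.296; τ=−ln(0.9411)/3.296=0.018 → t=1.451; u2·a0=0.2415·3.296=0.796; a1=0.212 < 0.796 ≤ a1+a2=1.876 → R2 fires; Z=4 D=3 S=12 X=17 B=0
Draw 13: a1=0.212, a2=1.248, a3=0.000, a4=1.420, a0=2.880; τ=−ln(0.7600)/2.880=0.095 → t=1.546; u2·a0=0.3530·2.880=1.017; a1=0.212 < 1.017 ≤ a1+a2=1.460 → R2 fires; Z=4 D=2 S=12 X=19 B=0
Draw 14: a1=0.212, a2=0.832, a3=0.000, a4=1.420, a0=2.464; τ=−ln(0.8223)/2.464=0.079 → t=1.625; u2·a0=0.8402·2.464=2.070; a1+…+a3=1.044 < 2.070 ≤ a1+…+a4=2.464 → R4 fires; Z=3 D=2 S=14 X=19 B=0
Draw 15: a1=0.159, a2=0.624, a3=0.000, a4=1.065, a0=1.848; τ=−ln(0.4345)/1.848=0.451 → t=2.076 > T=1.98: stop.
Read off X at T=1.98: 19

X at T = 19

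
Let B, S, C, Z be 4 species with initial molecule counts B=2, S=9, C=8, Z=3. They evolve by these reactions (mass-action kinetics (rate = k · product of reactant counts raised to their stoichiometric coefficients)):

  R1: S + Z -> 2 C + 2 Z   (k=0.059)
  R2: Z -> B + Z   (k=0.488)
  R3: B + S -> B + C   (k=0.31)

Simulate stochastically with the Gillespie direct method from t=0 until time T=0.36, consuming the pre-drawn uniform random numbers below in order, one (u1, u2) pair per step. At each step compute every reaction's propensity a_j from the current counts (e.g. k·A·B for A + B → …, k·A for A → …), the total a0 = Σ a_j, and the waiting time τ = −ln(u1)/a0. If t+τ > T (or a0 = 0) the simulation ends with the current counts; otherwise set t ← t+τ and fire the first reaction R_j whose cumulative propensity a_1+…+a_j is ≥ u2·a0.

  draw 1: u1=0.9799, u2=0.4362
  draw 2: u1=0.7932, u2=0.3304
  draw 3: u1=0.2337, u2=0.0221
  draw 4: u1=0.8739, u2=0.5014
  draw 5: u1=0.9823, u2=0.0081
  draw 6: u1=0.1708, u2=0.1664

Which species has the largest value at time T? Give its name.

Dominant species at T: C

t=0.000: B=2 S=9 C=8 Z=3
Draw 1: a1=1.593, a2=1.464, a3=5.580, a0=8.637; τ=−ln(0.9799)/8.637=0.002 → t=0.002; u2·a0=0.4362·8.637=3.767; a1+a2=3.057 < 3.767 ≤ a1+…+a3=8.637 → R3 fires; B=2 S=8 C=9 Z=3
Draw 2: a1=1.416, a2=1.464, a3=4.960, a0=7.840; τ=−ln(0.7932)/7.840=0.030 → t=0.032; u2·a0=0.3304·7.840=2.590; a1=1.416 < 2.590 ≤ a1+a2=2.880 → R2 fires; B=3 S=8 C=9 Z=3
Draw 3: a1=1.416, a2=1.464, a3=7.440, a0=10.320; τ=−ln(0.2337)/10.320=0.141 → t=0.173; u2·a0=0.0221·10.320=0.228 ≤ a1=1.416 → R1 fires; B=3 S=7 C=11 Z=4
Draw 4: a1=1.652, a2=1.952, a3=6.510, a0=10.114; τ=−ln(0.8739)/10.114=0.013 → t=0.186; u2·a0=0.5014·10.114=5.071; a1+a2=3.604 < 5.071 ≤ a1+…+a3=10.114 → R3 fires; B=3 S=6 C=12 Z=4
Draw 5: a1=1.416, a2=1.952, a3=5.580, a0=8.948; τ=−ln(0.9823)/8.948=0.002 → t=0.188; u2·a0=0.0081·8.948=0.072 ≤ a1=1.416 → R1 fires; B=3 S=5 C=14 Z=5
Draw 6: a1=1.475, a2=2.440, a3=4.650, a0=8.565; τ=−ln(0.1708)/8.565=0.206 → t=0.394 > T=0.36: stop.
At T=0.36: B=3 S=5 C=14 Z=5; the largest is C.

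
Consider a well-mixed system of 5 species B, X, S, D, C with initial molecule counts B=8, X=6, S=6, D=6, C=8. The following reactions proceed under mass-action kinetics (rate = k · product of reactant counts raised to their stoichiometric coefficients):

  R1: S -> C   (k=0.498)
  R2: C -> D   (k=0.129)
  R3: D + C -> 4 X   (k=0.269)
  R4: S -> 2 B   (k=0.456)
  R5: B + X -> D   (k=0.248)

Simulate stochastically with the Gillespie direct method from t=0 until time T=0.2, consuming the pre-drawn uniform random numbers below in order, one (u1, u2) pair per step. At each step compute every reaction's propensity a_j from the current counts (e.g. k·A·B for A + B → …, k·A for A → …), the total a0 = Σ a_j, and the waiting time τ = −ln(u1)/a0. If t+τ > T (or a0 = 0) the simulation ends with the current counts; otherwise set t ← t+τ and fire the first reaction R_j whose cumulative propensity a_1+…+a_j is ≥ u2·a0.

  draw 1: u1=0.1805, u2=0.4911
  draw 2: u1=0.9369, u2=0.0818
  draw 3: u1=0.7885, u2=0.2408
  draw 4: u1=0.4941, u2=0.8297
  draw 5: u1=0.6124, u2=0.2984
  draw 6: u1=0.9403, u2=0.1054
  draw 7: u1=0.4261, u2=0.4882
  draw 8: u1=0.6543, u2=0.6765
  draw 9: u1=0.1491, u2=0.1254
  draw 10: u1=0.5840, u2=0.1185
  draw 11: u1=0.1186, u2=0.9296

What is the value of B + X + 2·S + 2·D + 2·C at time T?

Check how each reaction changes W = B + X + 2·S + 2·D + 2·C (weight of products minus weight of reactants):
R1: S -> C: (2·1) − (2·1) = 2 − 2 = 0
R2: C -> D: (2·1) − (2·1) = 2 − 2 = 0
R3: D + C -> 4 X: (1·4) − (2·1 + 2·1) = 4 − 4 = 0
R4: S -> 2 B: (1·2) − (2·1) = 2 − 2 = 0
R5: B + X -> D: (2·1) − (1·1 + 1·1) = 2 − 2 = 0
Every reaction leaves W unchanged, so W is conserved and no simulation is needed: W(T) = W(0) = 8 + 6 + 2·6 + 2·6 + 2·8 = 54

Value at T = 54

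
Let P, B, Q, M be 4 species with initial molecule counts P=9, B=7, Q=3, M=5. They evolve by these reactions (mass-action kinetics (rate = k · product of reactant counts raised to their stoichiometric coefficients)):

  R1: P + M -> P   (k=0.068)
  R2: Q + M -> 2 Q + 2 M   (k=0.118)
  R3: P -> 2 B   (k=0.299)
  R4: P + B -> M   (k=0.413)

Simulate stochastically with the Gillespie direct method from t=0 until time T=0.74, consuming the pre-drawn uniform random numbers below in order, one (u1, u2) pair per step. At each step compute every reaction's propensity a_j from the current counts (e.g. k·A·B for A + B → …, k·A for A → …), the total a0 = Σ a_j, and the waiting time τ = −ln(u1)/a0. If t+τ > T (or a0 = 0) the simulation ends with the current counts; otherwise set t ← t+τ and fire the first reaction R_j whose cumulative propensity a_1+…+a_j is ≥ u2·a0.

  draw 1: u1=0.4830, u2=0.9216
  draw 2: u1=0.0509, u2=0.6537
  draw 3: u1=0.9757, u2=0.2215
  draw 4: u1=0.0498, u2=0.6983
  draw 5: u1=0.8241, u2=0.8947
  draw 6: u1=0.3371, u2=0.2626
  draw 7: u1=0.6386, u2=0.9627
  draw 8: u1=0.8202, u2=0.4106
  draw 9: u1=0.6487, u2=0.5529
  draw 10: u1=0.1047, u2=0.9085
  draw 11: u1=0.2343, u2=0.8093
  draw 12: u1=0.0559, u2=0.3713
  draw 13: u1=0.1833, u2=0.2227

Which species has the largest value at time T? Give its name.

t=0.000: P=9 B=7 Q=3 M=5
Draw 1: a1=3.060, a2=1.770, a3=2.691, a4=26.019, a0=33.540; τ=−ln(0.4830)/33.540=0.022 → t=0.022; u2·a0=0.9216·33.540=30.910; a1+…+a3=7.521 < 30.910 ≤ a1+…+a4=33.540 → R4 fires; P=8 B=6 Q=3 M=6
Draw 2: a1=3.264, a2=2.124, a3=2.392, a4=19.824, a0=27.604; τ=−ln(0.0509)/27.604=0.108 → t=0.130; u2·a0=0.6537·27.604=18.045; a1+…+a3=7.780 < 18.045 ≤ a1+…+a4=27.604 → R4 fires; P=7 B=5 Q=3 M=7
Draw 3: a1=3.332, a2=2.478, a3=2.093, a4=14.455, a0=22.358; τ=−ln(0.9757)/22.358=0.001 → t=0.131; u2·a0=0.2215·22.358=4.952; a1=3.332 < 4.952 ≤ a1+a2=5.810 → R2 fires; P=7 B=5 Q=4 M=8
Draw 4: a1=3.808, a2=3.776, a3=2.093, a4=14.455, a0=24.132; τ=−ln(0.0498)/24.132=0.124 → t=0.255; u2·a0=0.6983·24.132=16.851; a1+…+a3=9.677 < 16.851 ≤ a1+…+a4=24.132 → R4 fires; P=6 B=4 Q=4 M=9
Draw 5: a1=3.672, a2=4.248, a3=1.794, a4=9.912, a0=19.626; τ=−ln(0.8241)/19.626=0.010 → t=0.265; u2·a0=0.8947·19.626=17.559; a1+…+a3=9.714 < 17.559 ≤ a1+…+a4=19.626 → R4 fires; P=5 B=3 Q=4 M=10
Draw 6: a1=3.400, a2=4.720, a3=1.495, a4=6.195, a0=15.810; τ=−ln(0.3371)/15.810=0.069 → t=0.334; u2·a0=0.2626·15.810=4.152; a1=3.400 < 4.152 ≤ a1+a2=8.120 → R2 fires; P=5 B=3 Q=5 M=11
Draw 7: a1=3.740, a2=6.490, a3=1.495, a4=6.195, a0=17.920; τ=−ln(0.6386)/17.920=0.025 → t=0.359; u2·a0=0.9627·17.920=17.252; a1+…+a3=11.725 < 17.252 ≤ a1+…+a4=17.920 → R4 fires; P=4 B=2 Q=5 M=12
Draw 8: a1=3.264, a2=7.080, a3=1.196, a4=3.304, a0=14.844; τ=−ln(0.8202)/14.844=0.013 → t=0.372; u2·a0=0.4106·14.844=6.095; a1=3.264 < 6.095 ≤ a1+a2=10.344 → R2 fires; P=4 B=2 Q=6 M=13
Draw 9: a1=3.536, a2=9.204, a3=1.196, a4=3.304, a0=17.240; τ=−ln(0.6487)/17.240=0.025 → t=0.397; u2·a0=0.5529·17.240=9.532; a1=3.536 < 9.532 ≤ a1+a2=12.740 → R2 fires; P=4 B=2 Q=7 M=14
Draw 10: a1=3.808, a2=11.564, a3=1.196, a4=3.304, a0=19.872; τ=−ln(0.1047)/19.872=0.114 → t=0.511; u2·a0=0.9085·19.872=18.054; a1+…+a3=16.568 < 18.054 ≤ a1+…+a4=19.872 → R4 fires; P=3 B=1 Q=7 M=15
Draw 11: a1=3.060, a2=12.390, a3=0.897, a4=1.239, a0=17.586; τ=−ln(0.2343)/17.586=0.083 → t=0.593; u2·a0=0.8093·17.586=14.232; a1=3.060 < 14.232 ≤ a1+a2=15.450 → R2 fires; P=3 B=1 Q=8 M=16
Draw 12: a1=3.264, a2=15.104, a3=0.897, a4=1.239, a0=20.504; τ=−ln(0.0559)/20.504=0.141 → t=0.734; u2·a0=0.3713·20.504=7.613; a1=3.264 < 7.613 ≤ a1+a2=18.368 → R2 fires; P=3 B=1 Q=9 M=17
Draw 13: a1=3.468, a2=18.054, a3=0.897, a4=1.239, a0=23.658; τ=−ln(0.1833)/23.658=0.072 → t=0.806 > T=0.74: stop.
At T=0.74: P=3 B=1 Q=9 M=17; the largest is M.

Dominant species at T: M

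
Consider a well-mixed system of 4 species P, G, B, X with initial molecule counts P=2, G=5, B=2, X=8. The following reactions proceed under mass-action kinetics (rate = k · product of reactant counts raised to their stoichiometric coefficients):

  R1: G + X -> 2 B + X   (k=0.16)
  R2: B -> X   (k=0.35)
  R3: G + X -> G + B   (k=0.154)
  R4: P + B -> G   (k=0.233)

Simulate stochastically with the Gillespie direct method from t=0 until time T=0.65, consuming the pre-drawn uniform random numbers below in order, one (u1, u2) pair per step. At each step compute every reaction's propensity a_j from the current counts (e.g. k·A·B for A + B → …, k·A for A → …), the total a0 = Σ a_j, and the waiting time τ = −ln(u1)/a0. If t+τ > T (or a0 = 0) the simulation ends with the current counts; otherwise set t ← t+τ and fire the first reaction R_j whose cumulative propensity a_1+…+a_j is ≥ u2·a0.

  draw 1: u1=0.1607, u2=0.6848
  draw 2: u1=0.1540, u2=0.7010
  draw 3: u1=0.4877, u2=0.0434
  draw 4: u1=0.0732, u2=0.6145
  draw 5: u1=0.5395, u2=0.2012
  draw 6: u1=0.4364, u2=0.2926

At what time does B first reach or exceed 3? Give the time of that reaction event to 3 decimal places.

t=0.000: P=2 G=5 B=2 X=8
Draw 1: a1=6.400, a2=0.700, a3=6.160, a4=0.932, a0=14.192; τ=−ln(0.1607)/14.192=0.129 → t=0.129; u2·a0=0.6848·14.192=9.719; a1+a2=7.100 < 9.719 ≤ a1+…+a3=13.260 → R3 fires; P=2 G=5 B=3 X=7
Draw 2: a1=5.600, a2=1.050, a3=5.390, a4=1.398, a0=13.438; τ=−ln(0.1540)/13.438=0.139 → t=0.268; u2·a0=0.7010·13.438=9.420; a1+a2=6.650 < 9.420 ≤ a1+…+a3=12.040 → R3 fires; P=2 G=5 B=4 X=6
Draw 3: a1=4.800, a2=1.400, a3=4.620, a4=1.864, a0=12.684; τ=−ln(0.4877)/12.684=0.057 → t=0.325; u2·a0=0.0434·12.684=0.550 ≤ a1=4.800 → R1 fires; P=2 G=4 B=6 X=6
Draw 4: a1=3.840, a2=2.100, a3=3.696, a4=2.796, a0=12.432; τ=−ln(0.0732)/12.432=0.210 → t=0.535; u2·a0=0.6145·12.432=7.639; a1+a2=5.940 < 7.639 ≤ a1+…+a3=9.636 → R3 fires; P=2 G=4 B=7 X=5
Draw 5: a1=3.200, a2=2.450, a3=3.080, a4=3.262, a0=11.992; τ=−ln(0.5395)/11.992=0.051 → t=0.586; u2·a0=0.2012·11.992=2.413 ≤ a1=3.200 → R1 fires; P=2 G=3 B=9 X=5
Draw 6: a1=2.400, a2=3.150, a3=2.310, a4=4.194, a0=12.054; τ=−ln(0.4364)/12.054=0.069 → t=0.655 > T=0.65: stop.
B first becomes ≥ 3 when it reaches 3 at the event at t=0.129.

Threshold first reached at t = 0.129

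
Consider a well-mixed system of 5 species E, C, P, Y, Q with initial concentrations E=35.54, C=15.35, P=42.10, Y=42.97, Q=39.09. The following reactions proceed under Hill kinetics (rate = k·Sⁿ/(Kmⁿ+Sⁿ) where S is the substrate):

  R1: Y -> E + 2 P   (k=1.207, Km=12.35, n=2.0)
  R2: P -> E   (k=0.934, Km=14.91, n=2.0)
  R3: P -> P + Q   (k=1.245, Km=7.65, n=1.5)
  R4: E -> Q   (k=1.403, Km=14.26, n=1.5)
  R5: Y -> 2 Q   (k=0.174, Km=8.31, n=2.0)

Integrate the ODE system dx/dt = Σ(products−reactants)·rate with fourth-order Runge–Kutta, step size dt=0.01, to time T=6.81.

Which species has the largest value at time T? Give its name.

Dominant species at T: Q

RK4 with dt=0.01: 681 steps to T=6.81. Trajectory (selected grid times):
t=0.00: E=35.54 C=15.35 P=42.10 Y=42.97 Q=39.09
t=0.76: E=36.17 C=15.35 P=43.16 Y=42.00 Q=41.08
t=1.51: E=36.78 C=15.35 P=44.20 Y=41.04 Q=43.04
t=2.27: E=37.40 C=15.35 P=45.24 Y=40.07 Q=45.04
t=3.03: E=38.01 C=15.35 P=46.27 Y=39.11 Q=47.05
t=3.78: E=38.61 C=15.35 P=47.27 Y=38.16 Q=49.03
t=4.54: E=39.21 C=15.35 P=48.28 Y=37.21 Q=51.04
t=5.30: E=39.81 C=15.35 P=49.28 Y=36.26 Q=53.06
t=6.05: E=40.39 C=15.35 P=50.26 Y=35.33 Q=55.06
t=6.81: E=40.98 C=15.35 P=51.23 Y=34.39 Q=57.08
At T=6.81: E=40.98 C=15.35 P=51.23 Y=34.39 Q=57.08; the largest is Q.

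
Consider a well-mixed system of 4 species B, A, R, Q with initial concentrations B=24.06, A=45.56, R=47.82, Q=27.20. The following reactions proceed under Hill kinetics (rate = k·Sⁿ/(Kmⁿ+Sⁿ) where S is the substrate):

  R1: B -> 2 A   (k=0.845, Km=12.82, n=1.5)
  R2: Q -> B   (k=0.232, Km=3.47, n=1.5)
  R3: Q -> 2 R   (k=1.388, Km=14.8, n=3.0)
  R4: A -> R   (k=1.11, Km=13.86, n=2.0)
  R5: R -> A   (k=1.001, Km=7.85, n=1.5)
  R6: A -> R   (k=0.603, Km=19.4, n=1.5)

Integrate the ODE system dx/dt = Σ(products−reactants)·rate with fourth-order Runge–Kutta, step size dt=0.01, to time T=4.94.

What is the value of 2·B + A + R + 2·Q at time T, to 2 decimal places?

Value at T = 195.90

Check how each reaction changes W = 2·B + A + R + 2·Q (weight of products minus weight of reactants):
R1: B -> 2 A: (1·2) − (2·1) = 2 − 2 = 0
R2: Q -> B: (2·1) − (2·1) = 2 − 2 = 0
R3: Q -> 2 R: (1·2) − (2·1) = 2 − 2 = 0
R4: A -> R: (1·1) − (1·1) = 1 − 1 = 0
R5: R -> A: (1·1) − (1·1) = 1 − 1 = 0
R6: A -> R: (1·1) − (1·1) = 1 − 1 = 0
Every reaction leaves W unchanged, so W is conserved and no simulation is needed: W(T) = W(0) = 2·24.06 + 45.56 + 47.82 + 2·27.20 = 195.90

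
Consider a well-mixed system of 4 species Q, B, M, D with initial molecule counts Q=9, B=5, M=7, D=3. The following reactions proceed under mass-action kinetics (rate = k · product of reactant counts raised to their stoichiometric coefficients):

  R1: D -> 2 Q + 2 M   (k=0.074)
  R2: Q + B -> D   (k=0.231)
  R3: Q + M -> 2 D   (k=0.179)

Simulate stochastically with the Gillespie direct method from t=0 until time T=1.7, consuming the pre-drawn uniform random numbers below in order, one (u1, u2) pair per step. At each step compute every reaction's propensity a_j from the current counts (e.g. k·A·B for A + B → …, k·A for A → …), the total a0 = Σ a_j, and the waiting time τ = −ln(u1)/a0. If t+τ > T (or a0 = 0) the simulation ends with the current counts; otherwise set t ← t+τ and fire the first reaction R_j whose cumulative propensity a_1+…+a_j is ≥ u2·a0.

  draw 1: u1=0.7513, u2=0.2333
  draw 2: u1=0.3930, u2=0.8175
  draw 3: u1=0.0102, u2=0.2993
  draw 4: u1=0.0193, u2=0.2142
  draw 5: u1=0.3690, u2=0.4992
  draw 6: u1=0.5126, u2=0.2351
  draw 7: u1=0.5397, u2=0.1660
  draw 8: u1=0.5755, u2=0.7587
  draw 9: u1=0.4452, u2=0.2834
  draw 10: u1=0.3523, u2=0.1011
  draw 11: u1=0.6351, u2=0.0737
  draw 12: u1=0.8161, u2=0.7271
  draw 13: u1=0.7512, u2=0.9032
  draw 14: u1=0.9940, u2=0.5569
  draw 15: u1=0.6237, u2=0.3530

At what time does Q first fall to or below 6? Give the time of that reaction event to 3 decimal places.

Threshold first reached at t = 0.384

t=0.000: Q=9 B=5 M=7 D=3
Draw 1: a1=0.222, a2=10.395, a3=11.277, a0=21.894; τ=−ln(0.7513)/21.894=0.013 → t=0.013; u2·a0=0.2333·21.894=5.108; a1=0.222 < 5.108 ≤ a1+a2=10.617 → R2 fires; Q=8 B=4 M=7 D=4
Draw 2: a1=0.296, a2=7.392, a3=10.024, a0=17.712; τ=−ln(0.3930)/17.712=0.053 → t=0.066; u2·a0=0.8175·17.712=14.480; a1+a2=7.688 < 14.480 ≤ a1+…+a3=17.712 → R3 fires; Q=7 B=4 M=6 D=6
Draw 3: a1=0.444, a2=6.468, a3=7.518, a0=14.430; τ=−ln(0.0102)/14.430=0.318 → t=0.384; u2·a0=0.2993·14.430=4.319; a1=0.444 < 4.319 ≤ a1+a2=6.912 → R2 fires; Q=6 B=3 M=6 D=7
Draw 4: a1=0.518, a2=4.158, a3=6.444, a0=11.120; τ=−ln(0.0193)/11.120=0.355 → t=0.739; u2·a0=0.2142·11.120=2.382; a1=0.518 < 2.382 ≤ a1+a2=4.676 → R2 fires; Q=5 B=2 M=6 D=8
Draw 5: a1=0.592, a2=2.310, a3=5.370, a0=8.272; τ=−ln(0.3690)/8.272=0.121 → t=0.859; u2·a0=0.4992·8.272=4.129; a1+a2=2.902 < 4.129 ≤ a1+…+a3=8.272 → R3 fires; Q=4 B=2 M=5 D=10
Draw 6: a1=0.740, a2=1.848, a3=3.580, a0=6.168; τ=−ln(0.5126)/6.168=0.108 → t=0.967; u2·a0=0.2351·6.168=1.450; a1=0.740 < 1.450 ≤ a1+a2=2.588 → R2 fires; Q=3 B=1 M=5 D=11
Draw 7: a1=0.814, a2=0.693, a3=2.685, a0=4.192; τ=−ln(0.5397)/4.192=0.147 → t=1.115; u2·a0=0.1660·4.192=0.696 ≤ a1=0.814 → R1 fires; Q=5 B=1 M=7 D=10
Draw 8: a1=0.740, a2=1.155, a3=6.265, a0=8.160; τ=−ln(0.5755)/8.160=0.068 → t=1.182; u2·a0=0.7587·8.160=6.191; a1+a2=1.895 < 6.191 ≤ a1+…+a3=8.160 → R3 fires; Q=4 B=1 M=6 D=12
Draw 9: a1=0.888, a2=0.924, a3=4.296, a0=6.108; τ=−ln(0.4452)/6.108=0.132 → t=1.315; u2·a0=0.2834·6.108=1.731; a1=0.888 < 1.731 ≤ a1+a2=1.812 → R2 fires; Q=3 B=0 M=6 D=13
Draw 10: a1=0.962, a2=0.000, a3=3.222, a0=4.184; τ=−ln(0.3523)/4.184=0.249 → t=1.564; u2·a0=0.1011·4.184=0.423 ≤ a1=0.962 → R1 fires; Q=5 B=0 M=8 D=12
Draw 11: a1=0.888, a2=0.000, a3=7.160, a0=8.048; τ=−ln(0.6351)/8.048=0.056 → t=1.621; u2·a0=0.0737·8.048=0.593 ≤ a1=0.888 → R1 fires; Q=7 B=0 M=10 D=11
Draw 12: a1=0.814, a2=0.000, a3=12.530, a0=13.344; τ=−ln(0.8161)/13.344=0.015 → t=1.636; u2·a0=0.7271·13.344=9.702; a1+a2=0.814 < 9.702 ≤ a1+…+a3=13.344 → R3 fires; Q=6 B=0 M=9 D=13
Draw 13: a1=0.962, a2=0.000, a3=9.666, a0=10.628; τ=−ln(0.7512)/10.628=0.027 → t=1.663; u2·a0=0.9032·10.628=9.599; a1+a2=0.962 < 9.599 ≤ a1+…+a3=10.628 → R3 fires; Q=5 B=0 M=8 D=15
Draw 14: a1=1.110, a2=0.000, a3=7.160, a0=8.270; τ=−ln(0.9940)/8.270=0.001 → t=1.663; u2·a0=0.5569·8.270=4.606; a1+a2=1.110 < 4.606 ≤ a1+…+a3=8.270 → R3 fires; Q=4 B=0 M=7 D=17
Draw 15: a1=1.258, a2=0.000, a3=5.012, a0=6.270; τ=−ln(0.6237)/6.270=0.075 → t=1.739 > T=1.7: stop.
Q first becomes ≤ 6 when it reaches 6 at the event at t=0.384.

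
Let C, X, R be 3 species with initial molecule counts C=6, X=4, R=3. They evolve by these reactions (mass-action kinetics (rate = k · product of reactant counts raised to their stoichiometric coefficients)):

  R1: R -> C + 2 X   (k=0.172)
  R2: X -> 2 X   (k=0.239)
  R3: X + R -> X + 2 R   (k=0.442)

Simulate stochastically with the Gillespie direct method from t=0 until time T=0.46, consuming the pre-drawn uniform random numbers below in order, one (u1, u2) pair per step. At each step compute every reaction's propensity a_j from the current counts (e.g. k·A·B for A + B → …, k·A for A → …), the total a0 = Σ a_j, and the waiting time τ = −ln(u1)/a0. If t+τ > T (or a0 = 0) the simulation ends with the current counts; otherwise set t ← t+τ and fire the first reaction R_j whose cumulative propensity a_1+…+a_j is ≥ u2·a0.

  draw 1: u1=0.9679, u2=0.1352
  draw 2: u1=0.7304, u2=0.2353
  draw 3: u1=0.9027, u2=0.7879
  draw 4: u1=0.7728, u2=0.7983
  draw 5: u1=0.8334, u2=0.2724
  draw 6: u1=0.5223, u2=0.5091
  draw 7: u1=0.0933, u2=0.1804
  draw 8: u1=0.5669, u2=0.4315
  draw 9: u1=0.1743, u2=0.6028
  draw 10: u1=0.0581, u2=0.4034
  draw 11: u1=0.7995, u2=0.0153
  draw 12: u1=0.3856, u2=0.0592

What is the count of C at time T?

t=0.000: C=6 X=4 R=3
Draw 1: a1=0.516, a2=0.956, a3=5.304, a0=6.776; τ=−ln(0.9679)/6.776=0.005 → t=0.005; u2·a0=0.1352·6.776=0.916; a1=0.516 < 0.916 ≤ a1+a2=1.472 → R2 fires; C=6 X=5 R=3
Draw 2: a1=0.516, a2=1.195, a3=6.630, a0=8.341; τ=−ln(0.7304)/8.341=0.038 → t=0.042; u2·a0=0.2353·8.341=1.963; a1+a2=1.711 < 1.963 ≤ a1+…+a3=8.341 → R3 fires; C=6 X=5 R=4
Draw 3: a1=0.688, a2=1.195, a3=8.840, a0=10.723; τ=−ln(0.9027)/10.723=0.010 → t=0.052; u2·a0=0.7879·10.723=8.449; a1+a2=1.883 < 8.449 ≤ a1+…+a3=10.723 → R3 fires; C=6 X=5 R=5
Draw 4: a1=0.860, a2=1.195, a3=11.050, a0=13.105; τ=−ln(0.7728)/13.105=0.020 → t=0.072; u2·a0=0.7983·13.105=10.462; a1+a2=2.055 < 10.462 ≤ a1+…+a3=13.105 → R3 fires; C=6 X=5 R=6
Draw 5: a1=1.032, a2=1.195, a3=13.260, a0=15.487; τ=−ln(0.8334)/15.487=0.012 → t=0.083; u2·a0=0.2724·15.487=4.219; a1+a2=2.227 < 4.219 ≤ a1+…+a3=15.487 → R3 fires; C=6 X=5 R=7
Draw 6: a1=1.204, a2=1.195, a3=15.470, a0=17.869; τ=−ln(0.5223)/17.869=0.036 → t=0.120; u2·a0=0.5091·17.869=9.097; a1+a2=2.399 < 9.097 ≤ a1+…+a3=17.869 → R3 fires; C=6 X=5 R=8
Draw 7: a1=1.376, a2=1.195, a3=17.680, a0=20.251; τ=−ln(0.0933)/20.251=0.117 → t=0.237; u2·a0=0.1804·20.251=3.653; a1+a2=2.571 < 3.653 ≤ a1+…+a3=20.251 → R3 fires; C=6 X=5 R=9
Draw 8: a1=1.548, a2=1.195, a3=19.890, a0=22.633; τ=−ln(0.5669)/22.633=0.025 → t=0.262; u2·a0=0.4315·22.633=9.766; a1+a2=2.743 < 9.766 ≤ a1+…+a3=22.633 → R3 fires; C=6 X=5 R=10
Draw 9: a1=1.720, a2=1.195, a3=22.100, a0=25.015; τ=−ln(0.1743)/25.015=0.070 → t=0.332; u2·a0=0.6028·25.015=15.079; a1+a2=2.915 < 15.079 ≤ a1+…+a3=25.015 → R3 fires; C=6 X=5 R=11
Draw 10: a1=1.892, a2=1.195, a3=24.310, a0=27.397; τ=−ln(0.0581)/27.397=0.104 → t=0.436; u2·a0=0.4034·27.397=11.052; a1+a2=3.087 < 11.052 ≤ a1+…+a3=27.397 → R3 fires; C=6 X=5 R=12
Draw 11: a1=2.064, a2=1.195, a3=26.520, a0=29.779; τ=−ln(0.7995)/29.779=0.008 → t=0.443; u2·a0=0.0153·29.779=0.456 ≤ a1=2.064 → R1 fires; C=7 X=7 R=11
Draw 12: a1=1.892, a2=1.673, a3=34.034, a0=37.599; τ=−ln(0.3856)/37.599=0.025 → t=0.469 > T=0.46: stop.
Read off C at T=0.46: 7

C at T = 7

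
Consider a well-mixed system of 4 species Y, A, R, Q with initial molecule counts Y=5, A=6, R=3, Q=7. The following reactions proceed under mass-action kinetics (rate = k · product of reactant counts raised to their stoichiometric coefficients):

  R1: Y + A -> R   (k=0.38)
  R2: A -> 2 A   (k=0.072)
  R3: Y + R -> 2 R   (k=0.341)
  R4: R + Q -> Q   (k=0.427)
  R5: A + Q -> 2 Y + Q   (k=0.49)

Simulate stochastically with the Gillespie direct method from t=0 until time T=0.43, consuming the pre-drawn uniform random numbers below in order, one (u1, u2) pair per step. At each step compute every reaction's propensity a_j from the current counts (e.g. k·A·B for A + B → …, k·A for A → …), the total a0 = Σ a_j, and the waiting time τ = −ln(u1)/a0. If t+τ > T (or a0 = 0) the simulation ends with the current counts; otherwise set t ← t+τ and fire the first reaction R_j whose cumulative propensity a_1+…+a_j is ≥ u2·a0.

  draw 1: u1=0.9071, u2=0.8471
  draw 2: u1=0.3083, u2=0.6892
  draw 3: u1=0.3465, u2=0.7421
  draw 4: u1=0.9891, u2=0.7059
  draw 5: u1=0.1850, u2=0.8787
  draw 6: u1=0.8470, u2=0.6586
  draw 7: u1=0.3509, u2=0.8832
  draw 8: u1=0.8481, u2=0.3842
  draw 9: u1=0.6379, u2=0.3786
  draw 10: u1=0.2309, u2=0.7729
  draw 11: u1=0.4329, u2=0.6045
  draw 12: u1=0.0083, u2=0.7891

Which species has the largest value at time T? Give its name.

t=0.000: Y=5 A=6 R=3 Q=7
Draw 1: a1=11.400, a2=0.432, a3=5.115, a4=8.967, a5=20.580, a0=46.494; τ=−ln(0.9071)/46.494=0.002 → t=0.002; u2·a0=0.8471·46.494=39.385; a1+…+a4=25.914 < 39.385 ≤ a1+…+a5=46.494 → R5 fires; Y=7 A=5 R=3 Q=7
Draw 2: a1=13.300, a2=0.360, a3=7.161, a4=8.967, a5=17.150, a0=46.938; τ=−ln(0.3083)/46.938=0.025 → t=0.027; u2·a0=0.6892·46.938=32.350; a1+…+a4=29.788 < 32.350 ≤ a1+…+a5=46.938 → R5 fires; Y=9 A=4 R=3 Q=7
Draw 3: a1=13.680, a2=0.288, a3=9.207, a4=8.967, a5=13.720, a0=45.862; τ=−ln(0.3465)/45.862=0.023 → t=0.050; u2·a0=0.7421·45.862=34.034; a1+…+a4=32.142 < 34.034 ≤ a1+…+a5=45.862 → R5 fires; Y=11 A=3 R=3 Q=7
Draw 4: a1=12.540, a2=0.216, a3=11.253, a4=8.967, a5=10.290, a0=43.266; τ=−ln(0.9891)/43.266=0.000 → t=0.051; u2·a0=0.7059·43.266=30.541; a1+…+a3=24.009 < 30.541 ≤ a1+…+a4=32.976 → R4 fires; Y=11 A=3 R=2 Q=7
Draw 5: a1=12.540, a2=0.216, a3=7.502, a4=5.978, a5=10.290, a0=36.526; τ=−ln(0.1850)/36.526=0.046 → t=0.097; u2·a0=0.8787·36.526=32.095; a1+…+a4=26.236 < 32.095 ≤ a1+…+a5=36.526 → R5 fires; Y=13 A=2 R=2 Q=7
Draw 6: a1=9.880, a2=0.144, a3=8.866, a4=5.978, a5=6.860, a0=31.728; τ=−ln(0.8470)/31.728=0.005 → t=0.102; u2·a0=0.6586·31.728=20.896; a1+…+a3=18.890 < 20.896 ≤ a1+…+a4=24.868 → R4 fires; Y=13 A=2 R=1 Q=7
Draw 7: a1=9.880, a2=0.144, a3=4.433, a4=2.989, a5=6.860, a0=24.306; τ=−ln(0.3509)/24.306=0.043 → t=0.145; u2·a0=0.8832·24.306=21.467; a1+…+a4=17.446 < 21.467 ≤ a1+…+a5=24.306 → R5 fires; Y=15 A=1 R=1 Q=7
Draw 8: a1=5.700, a2=0.072, a3=5.115, a4=2.989, a5=3.430, a0=17.306; τ=−ln(0.8481)/17.306=0.010 → t=0.155; u2·a0=0.3842·17.306=6.649; a1+a2=5.772 < 6.649 ≤ a1+…+a3=10.887 → R3 fires; Y=14 A=1 R=2 Q=7
Draw 9: a1=5.320, a2=0.072, a3=9.548, a4=5.978, a5=3.430, a0=24.348; τ=−ln(0.6379)/24.348=0.018 → t=0.173; u2·a0=0.3786·24.348=9.218; a1+a2=5.392 < 9.218 ≤ a1+…+a3=14.940 → R3 fires; Y=13 A=1 R=3 Q=7
Draw 10: a1=4.940, a2=0.072, a3=13.299, a4=8.967, a5=3.430, a0=30.708; τ=−ln(0.2309)/30.708=0.048 → t=0.221; u2·a0=0.7729·30.708=23.734; a1+…+a3=18.311 < 23.734 ≤ a1+…+a4=27.278 → R4 fires; Y=13 A=1 R=2 Q=7
Draw 11: a1=4.940, a2=0.072, a3=8.866, a4=5.978, a5=3.430, a0=23.286; τ=−ln(0.4329)/23.286=0.036 → t=0.257; u2·a0=0.6045·23.286=14.076; a1+…+a3=13.878 < 14.076 ≤ a1+…+a4=19.856 → R4 fires; Y=13 A=1 R=1 Q=7
Draw 12: a1=4.940, a2=0.072, a3=4.433, a4=2.989, a5=3.430, a0=15.864; τ=−ln(0.0083)/15.864=0.302 → t=0.559 > T=0.43: stop.
At T=0.43: Y=13 A=1 R=1 Q=7; the largest is Y.

Dominant species at T: Y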